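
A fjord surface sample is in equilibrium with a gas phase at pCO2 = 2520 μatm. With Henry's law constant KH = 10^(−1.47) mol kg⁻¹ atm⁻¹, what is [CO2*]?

KH = 10^(−1.47) = 3.388×10^-2 mol kg⁻¹ atm⁻¹
[CO2*] = KH · pCO2 = 3.388×10^-2 × 2520×10^-6 atm = 8.54×10^-5 mol/kg

[CO2*] = 85.4 μmol/kg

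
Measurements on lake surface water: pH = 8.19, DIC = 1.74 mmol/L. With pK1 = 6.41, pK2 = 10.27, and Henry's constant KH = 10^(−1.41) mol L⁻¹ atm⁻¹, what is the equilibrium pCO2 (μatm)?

α₀ = 1 / (1 + K1/[H⁺] + K1K2/[H⁺]²) = 1 / (1 + 10^+1.78 + 10^-0.30)
   = 1 / (1 + 60.256 + 0.50119) = 1/61.757 = 0.01619
[CO2*] = α₀ × DIC = 0.01619 × 1.74 = 0.02817 mmol/L
pCO2 = [CO2*]/KH = 2.817×10^-5 / 3.890×10^-2 = 724 μatm

pCO2 = 724 μatm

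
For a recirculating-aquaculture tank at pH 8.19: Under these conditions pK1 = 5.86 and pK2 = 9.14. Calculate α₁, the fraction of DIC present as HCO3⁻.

α₁ = 1 / (1 + [H⁺]/K1 + K2/[H⁺]) = 1 / (1 + 10^-2.33 + 10^-0.95)
   = 1 / (1 + 0.0046774 + 0.11220) = 1/1.1169 = 0.8954

α₁ = 0.895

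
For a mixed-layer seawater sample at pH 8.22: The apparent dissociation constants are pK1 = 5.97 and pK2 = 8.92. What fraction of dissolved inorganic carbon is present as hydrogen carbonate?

α₁ = 1 / (1 + [H⁺]/K1 + K2/[H⁺]) = 1 / (1 + 10^-2.25 + 10^-0.70)
   = 1 / (1 + 0.0056234 + 0.19953) = 1/1.2051 = 0.8298

α₁ = 0.830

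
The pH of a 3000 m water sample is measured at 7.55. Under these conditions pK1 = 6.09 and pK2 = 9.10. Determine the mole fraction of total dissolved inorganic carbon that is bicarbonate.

α₁ = 1 / (1 + [H⁺]/K1 + K2/[H⁺]) = 1 / (1 + 10^-1.46 + 10^-1.55)
   = 1 / (1 + 0.034674 + 0.028184) = 1/1.0629 = 0.9409

α₁ = 0.941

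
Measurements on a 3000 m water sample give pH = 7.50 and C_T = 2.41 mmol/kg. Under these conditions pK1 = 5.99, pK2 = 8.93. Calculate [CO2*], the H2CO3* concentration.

α₀ = 1 / (1 + K1/[H⁺] + K1K2/[H⁺]²) = 1 / (1 + 10^+1.51 + 10^+0.08)
   = 1 / (1 + 32.359 + 1.2023) = 1/34.562 = 0.02893
[CO2*] = α₀ × DIC = 0.02893 × 2.41 = 0.0697 mmol/kg

[CO2*] = 0.0697 mmol/kg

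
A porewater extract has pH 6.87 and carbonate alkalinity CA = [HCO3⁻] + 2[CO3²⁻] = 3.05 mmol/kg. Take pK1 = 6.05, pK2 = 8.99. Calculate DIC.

DIC = 3.48 mmol/kg

CA = [HCO3⁻] + 2[CO3²⁻] = (α₁ + 2α₂)·DIC
At pH 6.87: [H⁺]/K1 = 10^-0.82 = 0.15136, K2/[H⁺] = 10^-2.12 = 0.0075858
α₁ = 1/(1 + 0.15136 + 0.0075858) = 1/1.1589 = 0.8629; α₂ = α₁·K2/[H⁺] = 0.006545
α₁ + 2α₂ = 0.8759
DIC = CA / (α₁ + 2α₂) = 3.05 / 0.8759 = 3.48 mmol/kg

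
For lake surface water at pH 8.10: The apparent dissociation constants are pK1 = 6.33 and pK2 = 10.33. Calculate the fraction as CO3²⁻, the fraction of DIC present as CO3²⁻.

α₂ = 1 / (1 + [H⁺]/K2 + [H⁺]²/(K1K2)) = 1 / (1 + 10^+2.23 + 10^+0.46)
   = 1 / (1 + 169.82 + 2.8840) = 1/173.71 = 0.005757

α₂ = 0.00576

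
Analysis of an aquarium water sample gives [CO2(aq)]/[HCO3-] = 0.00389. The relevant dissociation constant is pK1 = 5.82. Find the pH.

From K1 = [H⁺][HCO3-]/[CO2(aq)]:  pH = pK1 − log₁₀([CO2(aq)]/[HCO3-])
log₁₀(0.00389) = -2.410
pH = 5.82 − (-2.410) = 8.23

pH = 8.23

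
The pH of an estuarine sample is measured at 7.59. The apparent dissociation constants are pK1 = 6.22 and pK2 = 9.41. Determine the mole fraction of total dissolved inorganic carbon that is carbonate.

α₂ = 1 / (1 + [H⁺]/K2 + [H⁺]²/(K1K2)) = 1 / (1 + 10^+1.82 + 10^+0.45)
   = 1 / (1 + 66.069 + 2.8184) = 1/69.888 = 0.01431

α₂ = 0.0143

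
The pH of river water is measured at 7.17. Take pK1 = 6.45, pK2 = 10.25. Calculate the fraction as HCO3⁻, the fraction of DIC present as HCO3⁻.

α₁ = 1 / (1 + [H⁺]/K1 + K2/[H⁺]) = 1 / (1 + 10^-0.72 + 10^-3.08)
   = 1 / (1 + 0.19055 + 0.00083176) = 1/1.1914 = 0.8394

α₁ = 0.839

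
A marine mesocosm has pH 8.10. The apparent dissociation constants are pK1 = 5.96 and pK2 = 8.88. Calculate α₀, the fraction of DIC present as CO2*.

α₀ = 0.00617

α₀ = 1 / (1 + K1/[H⁺] + K1K2/[H⁺]²) = 1 / (1 + 10^+2.14 + 10^+1.36)
   = 1 / (1 + 138.04 + 22.909) = 1/161.95 = 0.006175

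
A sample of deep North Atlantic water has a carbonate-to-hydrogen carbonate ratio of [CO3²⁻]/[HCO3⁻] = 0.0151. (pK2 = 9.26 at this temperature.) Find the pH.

From K2 = [H⁺][CO3²⁻]/[HCO3⁻]:  pH = pK2 + log₁₀([CO3²⁻]/[HCO3⁻])
log₁₀(0.0151) = -1.821
pH = 9.26 + (-1.821) = 7.44

pH = 7.44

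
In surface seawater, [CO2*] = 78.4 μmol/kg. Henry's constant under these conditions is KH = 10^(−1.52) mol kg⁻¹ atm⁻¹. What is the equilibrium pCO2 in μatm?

pCO2 = 2600 μatm

KH = 10^(−1.52) = 3.020×10^-2 mol kg⁻¹ atm⁻¹
pCO2 = [CO2*]/KH = 78.4×10^-6 / 3.020×10^-2 = 2.60×10^-3 atm = 2600 μatm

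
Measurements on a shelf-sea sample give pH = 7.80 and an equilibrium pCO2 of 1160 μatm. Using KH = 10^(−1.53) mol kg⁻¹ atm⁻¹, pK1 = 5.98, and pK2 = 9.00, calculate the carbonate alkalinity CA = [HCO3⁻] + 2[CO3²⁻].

[CO2*] = KH · pCO2 = 10^(−1.53) × 1160×10^-6 = 3.423×10^-5 mol/kg
α₀ = 1/(1 + K1/[H⁺] + K1K2/[H⁺]²) = 1/(1 + 10^+1.82 + 10^+0.62) = 0.01404
DIC = [CO2*]/α₀ = 3.423×10^-5 / 0.01404 = 2.439 mmol/kg
CA = (α₁ + 2α₂)·DIC = (0.9274 + 2×0.05852) × 2.439 = 2.55 mmol/kg

CA = 2.55 mmol/kg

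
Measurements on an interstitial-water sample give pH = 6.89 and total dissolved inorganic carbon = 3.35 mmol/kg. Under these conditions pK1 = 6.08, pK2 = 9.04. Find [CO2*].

[CO2*] = 0.447 mmol/kg

α₀ = 1 / (1 + K1/[H⁺] + K1K2/[H⁺]²) = 1 / (1 + 10^+0.81 + 10^-1.34)
   = 1 / (1 + 6.4565 + 0.045709) = 1/7.5023 = 0.1333
[CO2*] = α₀ × DIC = 0.1333 × 3.35 = 0.447 mmol/kg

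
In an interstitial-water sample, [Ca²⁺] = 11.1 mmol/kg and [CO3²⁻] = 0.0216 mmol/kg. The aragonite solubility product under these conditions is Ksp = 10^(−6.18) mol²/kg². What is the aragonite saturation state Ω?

Ω = 0.363

Ksp = 10^(−6.18) = 6.607×10^-7
Ω = [Ca²⁺][CO3²⁻]/Ksp = (11.1×10^-3)(0.0216×10^-3) / 6.607×10^-7 = 0.363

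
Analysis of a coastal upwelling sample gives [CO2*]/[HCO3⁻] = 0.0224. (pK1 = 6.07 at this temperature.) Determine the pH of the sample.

pH = 7.72

From K1 = [H⁺][HCO3⁻]/[CO2*]:  pH = pK1 − log₁₀([CO2*]/[HCO3⁻])
log₁₀(0.0224) = -1.650
pH = 6.07 − (-1.650) = 7.72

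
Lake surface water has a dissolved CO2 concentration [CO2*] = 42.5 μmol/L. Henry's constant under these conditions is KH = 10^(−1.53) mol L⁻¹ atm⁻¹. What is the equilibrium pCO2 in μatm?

pCO2 = 1440 μatm

KH = 10^(−1.53) = 2.951×10^-2 mol L⁻¹ atm⁻¹
pCO2 = [CO2*]/KH = 42.5×10^-6 / 2.951×10^-2 = 1.44×10^-3 atm = 1440 μatm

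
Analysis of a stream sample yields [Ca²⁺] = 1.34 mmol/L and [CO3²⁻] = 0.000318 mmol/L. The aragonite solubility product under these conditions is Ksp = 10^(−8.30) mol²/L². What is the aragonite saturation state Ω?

Ksp = 10^(−8.30) = 5.012×10^-9
Ω = [Ca²⁺][CO3²⁻]/Ksp = (1.34×10^-3)(0.000318×10^-3) / 5.012×10^-9 = 0.0850

Ω = 0.0850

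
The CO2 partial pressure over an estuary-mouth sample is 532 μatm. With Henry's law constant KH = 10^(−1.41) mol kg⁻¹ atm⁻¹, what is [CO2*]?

[CO2*] = 20.7 μmol/kg

KH = 10^(−1.41) = 3.890×10^-2 mol kg⁻¹ atm⁻¹
[CO2*] = KH · pCO2 = 3.890×10^-2 × 532×10^-6 atm = 2.07×10^-5 mol/kg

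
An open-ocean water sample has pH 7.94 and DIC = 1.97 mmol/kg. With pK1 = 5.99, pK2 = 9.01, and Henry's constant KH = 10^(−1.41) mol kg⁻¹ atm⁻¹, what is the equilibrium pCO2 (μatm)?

pCO2 = 518 μatm

α₀ = 1 / (1 + K1/[H⁺] + K1K2/[H⁺]²) = 1 / (1 + 10^+1.95 + 10^+0.88)
   = 1 / (1 + 89.125 + 7.5858) = 1/97.711 = 0.01023
[CO2*] = α₀ × DIC = 0.01023 × 1.97 = 0.02016 mmol/kg
pCO2 = [CO2*]/KH = 2.016×10^-5 / 3.890×10^-2 = 518 μatm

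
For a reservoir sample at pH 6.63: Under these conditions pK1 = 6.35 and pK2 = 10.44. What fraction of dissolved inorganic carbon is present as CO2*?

α₀ = 0.344

α₀ = 1 / (1 + K1/[H⁺] + K1K2/[H⁺]²) = 1 / (1 + 10^+0.28 + 10^-3.53)
   = 1 / (1 + 1.9055 + 0.00029512) = 1/2.9058 = 0.3441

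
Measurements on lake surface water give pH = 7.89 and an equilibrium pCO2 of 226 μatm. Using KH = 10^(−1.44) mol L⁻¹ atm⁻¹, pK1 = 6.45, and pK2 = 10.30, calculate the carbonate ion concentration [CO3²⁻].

[CO2*] = KH · pCO2 = 10^(−1.44) × 226×10^-6 = 8.206×10^-6 mol/L
α₀ = 1/(1 + K1/[H⁺] + K1K2/[H⁺]²) = 1/(1 + 10^+1.44 + 10^-0.97) = 0.03490
DIC = [CO2*]/α₀ = 8.206×10^-6 / 0.03490 = 0.2351 mmol/L
[CO3²⁻] = α₂·DIC; α₂ = 0.003740, so [CO3²⁻] = 0.003740 × 0.2351 = 0.000879 mmol/L = 0.879 μmol/L

[CO3²⁻] = 0.879 μmol/L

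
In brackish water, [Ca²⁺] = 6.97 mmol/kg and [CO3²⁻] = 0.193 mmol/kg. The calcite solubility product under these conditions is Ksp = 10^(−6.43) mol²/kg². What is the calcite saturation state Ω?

Ksp = 10^(−6.43) = 3.715×10^-7
Ω = [Ca²⁺][CO3²⁻]/Ksp = (6.97×10^-3)(0.193×10^-3) / 3.715×10^-7 = 3.62

Ω = 3.62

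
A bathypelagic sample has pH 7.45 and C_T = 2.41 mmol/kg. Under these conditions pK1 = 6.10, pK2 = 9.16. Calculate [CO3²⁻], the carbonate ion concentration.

α₂ = 1 / (1 + [H⁺]/K2 + [H⁺]²/(K1K2)) = 1 / (1 + 10^+1.71 + 10^+0.36)
   = 1 / (1 + 51.286 + 2.2909) = 1/54.577 = 0.01832
[CO3²⁻] = α₂ × DIC = 0.01832 × 2.41 = 0.0442 mmol/kg

[CO3²⁻] = 0.0442 mmol/kg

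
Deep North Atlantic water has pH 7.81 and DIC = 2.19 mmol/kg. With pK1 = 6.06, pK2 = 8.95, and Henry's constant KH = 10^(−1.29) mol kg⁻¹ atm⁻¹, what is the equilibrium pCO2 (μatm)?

α₀ = 1 / (1 + K1/[H⁺] + K1K2/[H⁺]²) = 1 / (1 + 10^+1.75 + 10^+0.61)
   = 1 / (1 + 56.234 + 4.0738) = 1/61.308 = 0.01631
[CO2*] = α₀ × DIC = 0.01631 × 2.19 = 0.03572 mmol/kg
pCO2 = [CO2*]/KH = 3.572×10^-5 / 5.129×10^-2 = 697 μatm

pCO2 = 697 μatm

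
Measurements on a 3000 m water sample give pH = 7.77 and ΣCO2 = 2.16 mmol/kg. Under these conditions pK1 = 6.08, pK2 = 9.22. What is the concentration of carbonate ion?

[CO3²⁻] = 0.0726 mmol/kg

α₂ = 1 / (1 + [H⁺]/K2 + [H⁺]²/(K1K2)) = 1 / (1 + 10^+1.45 + 10^-0.24)
   = 1 / (1 + 28.184 + 0.57544) = 1/29.759 = 0.03360
[CO3²⁻] = α₂ × DIC = 0.03360 × 2.16 = 0.0726 mmol/kg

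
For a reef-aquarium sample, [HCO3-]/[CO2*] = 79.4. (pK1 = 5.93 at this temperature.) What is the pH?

pH = 7.83

From K1 = [H⁺][HCO3-]/[CO2*]:  pH = pK1 + log₁₀([HCO3-]/[CO2*])
log₁₀(79.4) = +1.900
pH = 5.93 + (+1.900) = 7.83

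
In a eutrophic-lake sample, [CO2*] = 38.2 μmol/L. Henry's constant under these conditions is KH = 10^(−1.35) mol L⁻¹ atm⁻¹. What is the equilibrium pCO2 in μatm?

pCO2 = 855 μatm

KH = 10^(−1.35) = 4.467×10^-2 mol L⁻¹ atm⁻¹
pCO2 = [CO2*]/KH = 38.2×10^-6 / 4.467×10^-2 = 8.55×10^-4 atm = 855 μatm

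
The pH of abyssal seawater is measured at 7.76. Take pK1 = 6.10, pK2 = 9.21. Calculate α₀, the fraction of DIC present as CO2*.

α₀ = 1 / (1 + K1/[H⁺] + K1K2/[H⁺]²) = 1 / (1 + 10^+1.66 + 10^+0.21)
   = 1 / (1 + 45.709 + 1.6218) = 1/48.331 = 0.02069

α₀ = 0.0207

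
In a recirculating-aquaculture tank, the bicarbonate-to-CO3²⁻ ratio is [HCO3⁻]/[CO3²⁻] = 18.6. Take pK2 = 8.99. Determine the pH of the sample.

pH = 7.72

From K2 = [H⁺][CO3²⁻]/[HCO3⁻]:  pH = pK2 − log₁₀([HCO3⁻]/[CO3²⁻])
log₁₀(18.6) = +1.270
pH = 8.99 − (+1.270) = 7.72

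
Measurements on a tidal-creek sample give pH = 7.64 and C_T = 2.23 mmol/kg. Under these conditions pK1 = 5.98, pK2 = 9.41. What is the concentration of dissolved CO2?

[CO2*] = 0.0470 mmol/kg

α₀ = 1 / (1 + K1/[H⁺] + K1K2/[H⁺]²) = 1 / (1 + 10^+1.66 + 10^-0.11)
   = 1 / (1 + 45.709 + 0.77625) = 1/47.485 = 0.02106
[CO2*] = α₀ × DIC = 0.02106 × 2.23 = 0.0470 mmol/kg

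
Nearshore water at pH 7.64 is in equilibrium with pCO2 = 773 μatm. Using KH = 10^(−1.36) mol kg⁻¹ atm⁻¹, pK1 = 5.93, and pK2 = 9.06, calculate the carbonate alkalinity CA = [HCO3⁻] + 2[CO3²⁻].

[CO2*] = KH · pCO2 = 10^(−1.36) × 773×10^-6 = 3.374×10^-5 mol/kg
α₀ = 1/(1 + K1/[H⁺] + K1K2/[H⁺]²) = 1/(1 + 10^+1.71 + 10^+0.29) = 0.01844
DIC = [CO2*]/α₀ = 3.374×10^-5 / 0.01844 = 1.830 mmol/kg
CA = (α₁ + 2α₂)·DIC = (0.9456 + 2×0.03595) × 1.830 = 1.86 mmol/kg

CA = 1.86 mmol/kg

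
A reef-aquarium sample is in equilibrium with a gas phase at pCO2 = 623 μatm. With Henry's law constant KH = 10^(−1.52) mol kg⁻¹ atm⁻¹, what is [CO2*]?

KH = 10^(−1.52) = 3.020×10^-2 mol kg⁻¹ atm⁻¹
[CO2*] = KH · pCO2 = 3.020×10^-2 × 623×10^-6 atm = 1.88×10^-5 mol/kg

[CO2*] = 18.8 μmol/kg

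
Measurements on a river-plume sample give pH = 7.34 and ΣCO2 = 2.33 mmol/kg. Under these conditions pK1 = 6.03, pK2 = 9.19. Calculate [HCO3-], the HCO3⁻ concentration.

[HCO3⁻] = 2.19 mmol/kg

α₁ = 1 / (1 + [H⁺]/K1 + K2/[H⁺]) = 1 / (1 + 10^-1.31 + 10^-1.85)
   = 1 / (1 + 0.048978 + 0.014125) = 1/1.0631 = 0.9406
[HCO3⁻] = α₁ × DIC = 0.9406 × 2.33 = 2.19 mmol/kg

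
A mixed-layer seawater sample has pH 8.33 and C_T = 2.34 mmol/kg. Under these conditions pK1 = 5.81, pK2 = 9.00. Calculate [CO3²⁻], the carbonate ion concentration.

α₂ = 1 / (1 + [H⁺]/K2 + [H⁺]²/(K1K2)) = 1 / (1 + 10^+0.67 + 10^-1.85)
   = 1 / (1 + 4.6774 + 0.014125) = 1/5.6915 = 0.1757
[CO3²⁻] = α₂ × DIC = 0.1757 × 2.34 = 0.411 mmol/kg

[CO3²⁻] = 0.411 mmol/kg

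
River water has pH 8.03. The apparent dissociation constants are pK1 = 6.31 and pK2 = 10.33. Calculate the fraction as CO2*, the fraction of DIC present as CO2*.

α₀ = 0.0186

α₀ = 1 / (1 + K1/[H⁺] + K1K2/[H⁺]²) = 1 / (1 + 10^+1.72 + 10^-0.58)
   = 1 / (1 + 52.481 + 0.26303) = 1/53.744 = 0.01861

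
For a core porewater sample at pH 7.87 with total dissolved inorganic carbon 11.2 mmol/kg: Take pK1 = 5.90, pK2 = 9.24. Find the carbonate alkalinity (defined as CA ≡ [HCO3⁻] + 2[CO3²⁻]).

CA = 11.5 mmol/kg

CA = [HCO3⁻] + 2[CO3²⁻] = (α₁ + 2α₂)·DIC
At pH 7.87: [H⁺]/K1 = 10^-1.97 = 0.010715, K2/[H⁺] = 10^-1.37 = 0.042658
α₁ = 1/(1 + 0.010715 + 0.042658) = 1/1.0534 = 0.9493; α₂ = α₁·K2/[H⁺] = 0.04050
α₁ + 2α₂ = 1.0303
CA = 1.0303 × 11.2 = 11.5 mmol/kg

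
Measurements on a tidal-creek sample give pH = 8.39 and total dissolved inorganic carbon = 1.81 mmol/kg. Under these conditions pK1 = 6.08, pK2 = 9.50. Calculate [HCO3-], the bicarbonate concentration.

[HCO3⁻] = 1.67 mmol/kg

α₁ = 1 / (1 + [H⁺]/K1 + K2/[H⁺]) = 1 / (1 + 10^-2.31 + 10^-1.11)
   = 1 / (1 + 0.0048978 + 0.077625) = 1/1.0825 = 0.9238
[HCO3⁻] = α₁ × DIC = 0.9238 × 1.81 = 1.67 mmol/kg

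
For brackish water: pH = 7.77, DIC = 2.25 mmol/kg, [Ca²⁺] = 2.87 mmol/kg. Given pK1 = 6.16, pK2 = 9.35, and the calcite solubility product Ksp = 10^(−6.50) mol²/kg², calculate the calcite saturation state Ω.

Ω = 0.511

α₂ = 1 / (1 + [H⁺]/K2 + [H⁺]²/(K1K2)) = 1 / (1 + 10^+1.58 + 10^-0.03)
   = 1 / (1 + 38.019 + 0.93325) = 1/39.952 = 0.02503
[CO3²⁻] = α₂ × DIC = 0.02503 × 2.25 = 0.05632 mmol/kg
Ksp = 10^(−6.50) = 3.162×10^-7
Ω = [Ca²⁺][CO3²⁻]/Ksp = (2.87×10^-3)(5.632×10^-5) / 3.162×10^-7 = 0.511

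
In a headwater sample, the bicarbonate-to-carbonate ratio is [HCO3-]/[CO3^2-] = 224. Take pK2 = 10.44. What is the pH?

pH = 8.09

From K2 = [H⁺][CO3^2-]/[HCO3-]:  pH = pK2 − log₁₀([HCO3-]/[CO3^2-])
log₁₀(224) = +2.350
pH = 10.44 − (+2.350) = 8.09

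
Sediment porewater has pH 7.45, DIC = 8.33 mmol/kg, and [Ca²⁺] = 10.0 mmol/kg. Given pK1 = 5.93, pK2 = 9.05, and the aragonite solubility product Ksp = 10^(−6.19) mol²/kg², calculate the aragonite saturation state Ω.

Ω = 3.07

α₂ = 1 / (1 + [H⁺]/K2 + [H⁺]²/(K1K2)) = 1 / (1 + 10^+1.60 + 10^+0.08)
   = 1 / (1 + 39.811 + 1.2023) = 1/42.013 = 0.02380
[CO3²⁻] = α₂ × DIC = 0.02380 × 8.33 = 0.1983 mmol/kg
Ksp = 10^(−6.19) = 6.457×10^-7
Ω = [Ca²⁺][CO3²⁻]/Ksp = (10.0×10^-3)(1.983×10^-4) / 6.457×10^-7 = 3.07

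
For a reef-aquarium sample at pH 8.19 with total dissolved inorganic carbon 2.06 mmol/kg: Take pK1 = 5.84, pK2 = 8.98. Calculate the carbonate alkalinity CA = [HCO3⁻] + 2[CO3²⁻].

CA = 2.34 mmol/kg

CA = [HCO3⁻] + 2[CO3²⁻] = (α₁ + 2α₂)·DIC
At pH 8.19: [H⁺]/K1 = 10^-2.35 = 0.0044668, K2/[H⁺] = 10^-0.79 = 0.16218
α₁ = 1/(1 + 0.0044668 + 0.16218) = 1/1.1666 = 0.8572; α₂ = α₁·K2/[H⁺] = 0.1390
α₁ + 2α₂ = 1.1352
CA = 1.1352 × 2.06 = 2.34 mmol/kg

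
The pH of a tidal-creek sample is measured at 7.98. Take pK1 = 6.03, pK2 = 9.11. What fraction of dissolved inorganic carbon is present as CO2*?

α₀ = 0.0103

α₀ = 1 / (1 + K1/[H⁺] + K1K2/[H⁺]²) = 1 / (1 + 10^+1.95 + 10^+0.82)
   = 1 / (1 + 89.125 + 6.6069) = 1/96.732 = 0.01034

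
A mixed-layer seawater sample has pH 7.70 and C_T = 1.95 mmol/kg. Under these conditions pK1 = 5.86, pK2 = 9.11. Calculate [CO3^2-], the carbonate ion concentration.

α₂ = 1 / (1 + [H⁺]/K2 + [H⁺]²/(K1K2)) = 1 / (1 + 10^+1.41 + 10^-0.43)
   = 1 / (1 + 25.704 + 0.37154) = 1/27.075 = 0.03693
[CO3²⁻] = α₂ × DIC = 0.03693 × 1.95 = 0.0720 mmol/kg

[CO3²⁻] = 0.0720 mmol/kg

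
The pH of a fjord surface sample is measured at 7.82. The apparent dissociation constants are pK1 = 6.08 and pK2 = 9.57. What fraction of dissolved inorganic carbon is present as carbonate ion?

α₂ = 1 / (1 + [H⁺]/K2 + [H⁺]²/(K1K2)) = 1 / (1 + 10^+1.75 + 10^+0.01)
   = 1 / (1 + 56.234 + 1.0233) = 1/58.257 = 0.01717

α₂ = 0.0172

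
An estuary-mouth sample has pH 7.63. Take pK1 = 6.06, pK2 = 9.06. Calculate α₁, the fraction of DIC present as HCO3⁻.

α₁ = 1 / (1 + [H⁺]/K1 + K2/[H⁺]) = 1 / (1 + 10^-1.57 + 10^-1.43)
   = 1 / (1 + 0.026915 + 0.037154) = 1/1.0641 = 0.9398

α₁ = 0.940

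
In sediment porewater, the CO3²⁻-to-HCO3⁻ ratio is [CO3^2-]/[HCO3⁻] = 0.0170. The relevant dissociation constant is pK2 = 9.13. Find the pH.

pH = 7.36

From K2 = [H⁺][CO3^2-]/[HCO3⁻]:  pH = pK2 + log₁₀([CO3^2-]/[HCO3⁻])
log₁₀(0.0170) = -1.770
pH = 9.13 + (-1.770) = 7.36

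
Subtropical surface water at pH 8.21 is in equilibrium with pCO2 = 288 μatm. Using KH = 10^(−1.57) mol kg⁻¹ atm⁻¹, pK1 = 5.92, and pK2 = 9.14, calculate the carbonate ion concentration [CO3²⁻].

[CO3²⁻] = 0.178 mmol/kg

[CO2*] = KH · pCO2 = 10^(−1.57) × 288×10^-6 = 7.752×10^-6 mol/kg
α₀ = 1/(1 + K1/[H⁺] + K1K2/[H⁺]²) = 1/(1 + 10^+2.29 + 10^+1.36) = 0.004568
DIC = [CO2*]/α₀ = 7.752×10^-6 / 0.004568 = 1.697 mmol/kg
[CO3²⁻] = α₂·DIC; α₂ = 0.1047, so [CO3²⁻] = 0.1047 × 1.697 = 0.178 mmol/kg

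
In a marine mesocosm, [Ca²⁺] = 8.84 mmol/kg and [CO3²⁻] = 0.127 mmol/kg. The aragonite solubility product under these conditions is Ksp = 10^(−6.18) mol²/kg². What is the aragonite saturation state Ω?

Ksp = 10^(−6.18) = 6.607×10^-7
Ω = [Ca²⁺][CO3²⁻]/Ksp = (8.84×10^-3)(0.127×10^-3) / 6.607×10^-7 = 1.70

Ω = 1.70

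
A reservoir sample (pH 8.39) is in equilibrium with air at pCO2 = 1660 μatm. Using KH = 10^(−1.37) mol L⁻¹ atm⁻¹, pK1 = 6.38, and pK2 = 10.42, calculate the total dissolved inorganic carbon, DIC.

[CO2*] = KH · pCO2 = 10^(−1.37) × 1660×10^-6 = 7.081×10^-5 mol/L
α₀ = 1/(1 + K1/[H⁺] + K1K2/[H⁺]²) = 1/(1 + 10^+2.01 + 10^-0.02) = 0.009589
DIC = [CO2*]/α₀ = 7.081×10^-5 / 0.009589 = 7.38 mmol/L

DIC = 7.38 mmol/L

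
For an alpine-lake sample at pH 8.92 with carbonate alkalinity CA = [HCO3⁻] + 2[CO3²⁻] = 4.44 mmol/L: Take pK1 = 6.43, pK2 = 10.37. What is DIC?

CA = [HCO3⁻] + 2[CO3²⁻] = (α₁ + 2α₂)·DIC
At pH 8.92: [H⁺]/K1 = 10^-2.49 = 0.0032359, K2/[H⁺] = 10^-1.45 = 0.035481
α₁ = 1/(1 + 0.0032359 + 0.035481) = 1/1.0387 = 0.9627; α₂ = α₁·K2/[H⁺] = 0.03416
α₁ + 2α₂ = 1.0310
DIC = CA / (α₁ + 2α₂) = 4.44 / 1.0310 = 4.31 mmol/L

DIC = 4.31 mmol/L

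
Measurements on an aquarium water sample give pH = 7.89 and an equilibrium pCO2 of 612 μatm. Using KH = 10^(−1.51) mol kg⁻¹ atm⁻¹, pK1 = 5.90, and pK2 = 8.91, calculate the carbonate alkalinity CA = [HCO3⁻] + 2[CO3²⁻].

CA = 2.20 mmol/kg

[CO2*] = KH · pCO2 = 10^(−1.51) × 612×10^-6 = 1.891×10^-5 mol/kg
α₀ = 1/(1 + K1/[H⁺] + K1K2/[H⁺]²) = 1/(1 + 10^+1.99 + 10^+0.97) = 0.009254
DIC = [CO2*]/α₀ = 1.891×10^-5 / 0.009254 = 2.044 mmol/kg
CA = (α₁ + 2α₂)·DIC = (0.9044 + 2×0.08637) × 2.044 = 2.20 mmol/kg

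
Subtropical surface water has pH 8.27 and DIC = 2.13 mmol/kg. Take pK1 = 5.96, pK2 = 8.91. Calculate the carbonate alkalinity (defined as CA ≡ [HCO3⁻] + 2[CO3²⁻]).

CA = [HCO3⁻] + 2[CO3²⁻] = (α₁ + 2α₂)·DIC
At pH 8.27: [H⁺]/K1 = 10^-2.31 = 0.0048978, K2/[H⁺] = 10^-0.64 = 0.22909
α₁ = 1/(1 + 0.0048978 + 0.22909) = 1/1.2340 = 0.8104; α₂ = α₁·K2/[H⁺] = 0.1856
α₁ + 2α₂ = 1.1817
CA = 1.1817 × 2.13 = 2.52 mmol/kg

CA = 2.52 mmol/kg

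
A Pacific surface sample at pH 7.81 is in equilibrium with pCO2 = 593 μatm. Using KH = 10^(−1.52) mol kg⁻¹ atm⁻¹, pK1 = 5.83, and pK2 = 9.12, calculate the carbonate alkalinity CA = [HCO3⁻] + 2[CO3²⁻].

[CO2*] = KH · pCO2 = 10^(−1.52) × 593×10^-6 = 1.791×10^-5 mol/kg
α₀ = 1/(1 + K1/[H⁺] + K1K2/[H⁺]²) = 1/(1 + 10^+1.98 + 10^+0.67) = 0.009884
DIC = [CO2*]/α₀ = 1.791×10^-5 / 0.009884 = 1.812 mmol/kg
CA = (α₁ + 2α₂)·DIC = (0.9439 + 2×0.04623) × 1.812 = 1.88 mmol/kg

CA = 1.88 mmol/kg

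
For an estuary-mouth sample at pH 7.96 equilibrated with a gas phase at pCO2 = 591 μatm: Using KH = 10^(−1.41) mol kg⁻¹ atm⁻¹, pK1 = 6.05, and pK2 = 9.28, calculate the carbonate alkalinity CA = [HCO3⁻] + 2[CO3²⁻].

CA = 2.05 mmol/kg

[CO2*] = KH · pCO2 = 10^(−1.41) × 591×10^-6 = 2.299×10^-5 mol/kg
α₀ = 1/(1 + K1/[H⁺] + K1K2/[H⁺]²) = 1/(1 + 10^+1.91 + 10^+0.59) = 0.01160
DIC = [CO2*]/α₀ = 2.299×10^-5 / 0.01160 = 1.981 mmol/kg
CA = (α₁ + 2α₂)·DIC = (0.9432 + 2×0.04515) × 1.981 = 2.05 mmol/kg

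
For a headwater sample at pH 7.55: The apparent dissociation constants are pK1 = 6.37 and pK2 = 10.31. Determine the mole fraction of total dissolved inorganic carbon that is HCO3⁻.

α₁ = 1 / (1 + [H⁺]/K1 + K2/[H⁺]) = 1 / (1 + 10^-1.18 + 10^-2.76)
   = 1 / (1 + 0.066069 + 0.0017378) = 1/1.0678 = 0.9365

α₁ = 0.936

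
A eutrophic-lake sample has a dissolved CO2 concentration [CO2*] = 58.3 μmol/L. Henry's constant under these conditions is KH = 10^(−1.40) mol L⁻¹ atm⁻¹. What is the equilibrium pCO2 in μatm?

KH = 10^(−1.40) = 3.981×10^-2 mol L⁻¹ atm⁻¹
pCO2 = [CO2*]/KH = 58.3×10^-6 / 3.981×10^-2 = 1.46×10^-3 atm = 1460 μatm

pCO2 = 1460 μatm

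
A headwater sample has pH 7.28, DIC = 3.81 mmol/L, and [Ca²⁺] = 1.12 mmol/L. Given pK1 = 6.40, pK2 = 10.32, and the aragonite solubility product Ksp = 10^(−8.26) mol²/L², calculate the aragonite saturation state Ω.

α₂ = 1 / (1 + [H⁺]/K2 + [H⁺]²/(K1K2)) = 1 / (1 + 10^+3.04 + 10^+2.16)
   = 1 / (1 + 1096.5 + 144.54) = 1/1242.0 = 0.0008051
[CO3²⁻] = α₂ × DIC = 0.0008051 × 3.81 = 0.003068 mmol/L = 3.068 μmol/L
Ksp = 10^(−8.26) = 5.495×10^-9
Ω = [Ca²⁺][CO3²⁻]/Ksp = (1.12×10^-3)(3.068×10^-6) / 5.495×10^-9 = 0.625

Ω = 0.625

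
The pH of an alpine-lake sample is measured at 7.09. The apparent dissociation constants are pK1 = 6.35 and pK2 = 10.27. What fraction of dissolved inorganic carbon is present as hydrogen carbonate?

α₁ = 0.846

α₁ = 1 / (1 + [H⁺]/K1 + K2/[H⁺]) = 1 / (1 + 10^-0.74 + 10^-3.18)
   = 1 / (1 + 0.18197 + 0.00066069) = 1/1.1826 = 0.8456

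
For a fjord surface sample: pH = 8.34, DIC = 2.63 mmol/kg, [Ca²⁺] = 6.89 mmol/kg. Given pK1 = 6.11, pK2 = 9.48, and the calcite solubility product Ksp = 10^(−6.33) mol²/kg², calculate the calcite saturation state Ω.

α₂ = 1 / (1 + [H⁺]/K2 + [H⁺]²/(K1K2)) = 1 / (1 + 10^+1.14 + 10^-1.09)
   = 1 / (1 + 13.804 + 0.081283) = 1/14.885 = 0.06718
[CO3²⁻] = α₂ × DIC = 0.06718 × 2.63 = 0.1767 mmol/kg
Ksp = 10^(−6.33) = 4.677×10^-7
Ω = [Ca²⁺][CO3²⁻]/Ksp = (6.89×10^-3)(1.767×10^-4) / 4.677×10^-7 = 2.60

Ω = 2.60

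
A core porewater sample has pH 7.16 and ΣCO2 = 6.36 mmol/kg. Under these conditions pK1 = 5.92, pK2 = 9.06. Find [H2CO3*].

α₀ = 1 / (1 + K1/[H⁺] + K1K2/[H⁺]²) = 1 / (1 + 10^+1.24 + 10^-0.66)
   = 1 / (1 + 17.378 + 0.21878) = 1/18.597 = 0.05377
[CO2*] = α₀ × DIC = 0.05377 × 6.36 = 0.342 mmol/kg

[CO2*] = 0.342 mmol/kg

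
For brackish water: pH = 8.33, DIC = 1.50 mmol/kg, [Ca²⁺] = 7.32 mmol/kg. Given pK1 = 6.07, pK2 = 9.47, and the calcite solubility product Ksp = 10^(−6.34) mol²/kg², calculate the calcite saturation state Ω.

Ω = 1.61

α₂ = 1 / (1 + [H⁺]/K2 + [H⁺]²/(K1K2)) = 1 / (1 + 10^+1.14 + 10^-1.12)
   = 1 / (1 + 13.804 + 0.075858) = 1/14.880 = 0.06721
[CO3²⁻] = α₂ × DIC = 0.06721 × 1.50 = 0.1008 mmol/kg
Ksp = 10^(−6.34) = 4.571×10^-7
Ω = [Ca²⁺][CO3²⁻]/Ksp = (7.32×10^-3)(1.008×10^-4) / 4.571×10^-7 = 1.61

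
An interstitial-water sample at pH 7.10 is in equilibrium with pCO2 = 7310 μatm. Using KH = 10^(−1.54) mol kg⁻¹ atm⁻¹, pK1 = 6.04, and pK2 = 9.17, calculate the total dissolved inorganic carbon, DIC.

[CO2*] = KH · pCO2 = 10^(−1.54) × 7310×10^-6 = 2.108×10^-4 mol/kg
α₀ = 1/(1 + K1/[H⁺] + K1K2/[H⁺]²) = 1/(1 + 10^+1.06 + 10^-1.01) = 0.07950
DIC = [CO2*]/α₀ = 2.108×10^-4 / 0.07950 = 2.65 mmol/kg

DIC = 2.65 mmol/kg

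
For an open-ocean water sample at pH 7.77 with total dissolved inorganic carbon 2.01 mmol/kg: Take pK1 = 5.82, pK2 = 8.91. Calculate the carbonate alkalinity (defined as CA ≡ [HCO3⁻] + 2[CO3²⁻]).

CA = 2.12 mmol/kg

CA = [HCO3⁻] + 2[CO3²⁻] = (α₁ + 2α₂)·DIC
At pH 7.77: [H⁺]/K1 = 10^-1.95 = 0.011220, K2/[H⁺] = 10^-1.14 = 0.072444
α₁ = 1/(1 + 0.011220 + 0.072444) = 1/1.0837 = 0.9228; α₂ = α₁·K2/[H⁺] = 0.06685
α₁ + 2α₂ = 1.0565
CA = 1.0565 × 2.01 = 2.12 mmol/kg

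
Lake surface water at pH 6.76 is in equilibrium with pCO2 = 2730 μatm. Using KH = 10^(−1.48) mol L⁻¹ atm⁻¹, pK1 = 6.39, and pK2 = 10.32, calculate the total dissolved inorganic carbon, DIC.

DIC = 0.302 mmol/L

[CO2*] = KH · pCO2 = 10^(−1.48) × 2730×10^-6 = 9.040×10^-5 mol/L
α₀ = 1/(1 + K1/[H⁺] + K1K2/[H⁺]²) = 1/(1 + 10^+0.37 + 10^-3.19) = 0.2990
DIC = [CO2*]/α₀ = 9.040×10^-5 / 0.2990 = 0.302 mmol/L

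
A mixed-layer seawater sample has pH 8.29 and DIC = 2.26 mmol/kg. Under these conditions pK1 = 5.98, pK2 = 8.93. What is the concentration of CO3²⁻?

[CO3²⁻] = 0.420 mmol/kg

α₂ = 1 / (1 + [H⁺]/K2 + [H⁺]²/(K1K2)) = 1 / (1 + 10^+0.64 + 10^-1.67)
   = 1 / (1 + 4.3652 + 0.021380) = 1/5.3865 = 0.1856
[CO3²⁻] = α₂ × DIC = 0.1856 × 2.26 = 0.420 mmol/kg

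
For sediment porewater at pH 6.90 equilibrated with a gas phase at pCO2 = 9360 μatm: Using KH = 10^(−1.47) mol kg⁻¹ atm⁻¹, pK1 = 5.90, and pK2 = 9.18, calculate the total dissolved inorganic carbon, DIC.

DIC = 3.51 mmol/kg

[CO2*] = KH · pCO2 = 10^(−1.47) × 9360×10^-6 = 3.172×10^-4 mol/kg
α₀ = 1/(1 + K1/[H⁺] + K1K2/[H⁺]²) = 1/(1 + 10^+1.00 + 10^-1.28) = 0.09048
DIC = [CO2*]/α₀ = 3.172×10^-4 / 0.09048 = 3.51 mmol/kg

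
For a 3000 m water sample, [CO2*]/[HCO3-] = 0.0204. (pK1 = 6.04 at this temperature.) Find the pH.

From K1 = [H⁺][HCO3-]/[CO2*]:  pH = pK1 − log₁₀([CO2*]/[HCO3-])
log₁₀(0.0204) = -1.690
pH = 6.04 − (-1.690) = 7.73

pH = 7.73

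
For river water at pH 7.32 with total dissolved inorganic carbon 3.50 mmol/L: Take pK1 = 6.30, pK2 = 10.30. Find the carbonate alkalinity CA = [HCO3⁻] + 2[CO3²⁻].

CA = [HCO3⁻] + 2[CO3²⁻] = (α₁ + 2α₂)·DIC
At pH 7.32: [H⁺]/K1 = 10^-1.02 = 0.095499, K2/[H⁺] = 10^-2.98 = 0.0010471
α₁ = 1/(1 + 0.095499 + 0.0010471) = 1/1.0965 = 0.9120; α₂ = α₁·K2/[H⁺] = 0.0009549
α₁ + 2α₂ = 0.9139
CA = 0.9139 × 3.50 = 3.20 mmol/L

CA = 3.20 mmol/L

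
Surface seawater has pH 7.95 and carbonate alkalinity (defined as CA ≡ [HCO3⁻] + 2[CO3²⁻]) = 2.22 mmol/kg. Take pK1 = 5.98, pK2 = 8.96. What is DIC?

DIC = 2.06 mmol/kg

CA = [HCO3⁻] + 2[CO3²⁻] = (α₁ + 2α₂)·DIC
At pH 7.95: [H⁺]/K1 = 10^-1.97 = 0.010715, K2/[H⁺] = 10^-1.01 = 0.097724
α₁ = 1/(1 + 0.010715 + 0.097724) = 1/1.1084 = 0.9022; α₂ = α₁·K2/[H⁺] = 0.08816
α₁ + 2α₂ = 1.0785
DIC = CA / (α₁ + 2α₂) = 2.22 / 1.0785 = 2.06 mmol/kg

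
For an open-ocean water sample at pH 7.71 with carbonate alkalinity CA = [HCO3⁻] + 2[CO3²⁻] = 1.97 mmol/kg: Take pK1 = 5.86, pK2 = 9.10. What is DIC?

CA = [HCO3⁻] + 2[CO3²⁻] = (α₁ + 2α₂)·DIC
At pH 7.71: [H⁺]/K1 = 10^-1.85 = 0.014125, K2/[H⁺] = 10^-1.39 = 0.040738
α₁ = 1/(1 + 0.014125 + 0.040738) = 1/1.0549 = 0.9480; α₂ = α₁·K2/[H⁺] = 0.03862
α₁ + 2α₂ = 1.0252
DIC = CA / (α₁ + 2α₂) = 1.97 / 1.0252 = 1.92 mmol/kg

DIC = 1.92 mmol/kg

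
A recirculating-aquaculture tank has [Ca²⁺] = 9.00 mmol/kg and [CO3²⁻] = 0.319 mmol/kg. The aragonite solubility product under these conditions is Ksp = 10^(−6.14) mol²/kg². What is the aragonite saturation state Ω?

Ω = 3.96

Ksp = 10^(−6.14) = 7.244×10^-7
Ω = [Ca²⁺][CO3²⁻]/Ksp = (9.00×10^-3)(0.319×10^-3) / 7.244×10^-7 = 3.96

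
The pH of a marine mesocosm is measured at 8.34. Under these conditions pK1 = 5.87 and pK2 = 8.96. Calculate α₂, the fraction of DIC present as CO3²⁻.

α₂ = 1 / (1 + [H⁺]/K2 + [H⁺]²/(K1K2)) = 1 / (1 + 10^+0.62 + 10^-1.85)
   = 1 / (1 + 4.1687 + 0.014125) = 1/5.1828 = 0.1929

α₂ = 0.193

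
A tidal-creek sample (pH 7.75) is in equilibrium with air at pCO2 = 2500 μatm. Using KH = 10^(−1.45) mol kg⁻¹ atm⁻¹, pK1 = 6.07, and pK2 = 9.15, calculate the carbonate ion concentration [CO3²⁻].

[CO3²⁻] = 0.169 mmol/kg

[CO2*] = KH · pCO2 = 10^(−1.45) × 2500×10^-6 = 8.870×10^-5 mol/kg
α₀ = 1/(1 + K1/[H⁺] + K1K2/[H⁺]²) = 1/(1 + 10^+1.68 + 10^+0.28) = 0.01970
DIC = [CO2*]/α₀ = 8.870×10^-5 / 0.01970 = 4.503 mmol/kg
[CO3²⁻] = α₂·DIC; α₂ = 0.03753, so [CO3²⁻] = 0.03753 × 4.503 = 0.169 mmol/kg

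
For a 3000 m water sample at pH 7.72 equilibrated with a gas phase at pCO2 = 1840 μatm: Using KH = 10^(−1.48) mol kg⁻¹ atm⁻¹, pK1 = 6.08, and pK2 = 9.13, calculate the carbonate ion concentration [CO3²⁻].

[CO2*] = KH · pCO2 = 10^(−1.48) × 1840×10^-6 = 6.093×10^-5 mol/kg
α₀ = 1/(1 + K1/[H⁺] + K1K2/[H⁺]²) = 1/(1 + 10^+1.64 + 10^+0.23) = 0.02158
DIC = [CO2*]/α₀ = 6.093×10^-5 / 0.02158 = 2.824 mmol/kg
[CO3²⁻] = α₂·DIC; α₂ = 0.03664, so [CO3²⁻] = 0.03664 × 2.824 = 0.103 mmol/kg

[CO3²⁻] = 0.103 mmol/kg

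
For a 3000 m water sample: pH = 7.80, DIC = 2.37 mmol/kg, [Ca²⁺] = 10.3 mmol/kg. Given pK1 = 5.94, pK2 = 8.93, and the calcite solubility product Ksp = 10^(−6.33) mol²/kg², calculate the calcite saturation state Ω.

Ω = 3.56

α₂ = 1 / (1 + [H⁺]/K2 + [H⁺]²/(K1K2)) = 1 / (1 + 10^+1.13 + 10^-0.73)
   = 1 / (1 + 13.490 + 0.18621) = 1/14.676 = 0.06814
[CO3²⁻] = α₂ × DIC = 0.06814 × 2.37 = 0.1615 mmol/kg
Ksp = 10^(−6.33) = 4.677×10^-7
Ω = [Ca²⁺][CO3²⁻]/Ksp = (10.3×10^-3)(1.615×10^-4) / 4.677×10^-7 = 3.56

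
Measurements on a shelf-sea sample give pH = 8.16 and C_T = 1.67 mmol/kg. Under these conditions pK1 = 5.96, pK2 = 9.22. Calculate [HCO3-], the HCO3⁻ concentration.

[HCO3⁻] = 1.53 mmol/kg

α₁ = 1 / (1 + [H⁺]/K1 + K2/[H⁺]) = 1 / (1 + 10^-2.20 + 10^-1.06)
   = 1 / (1 + 0.0063096 + 0.087096) = 1/1.0934 = 0.9146
[HCO3⁻] = α₁ × DIC = 0.9146 × 1.67 = 1.53 mmol/kg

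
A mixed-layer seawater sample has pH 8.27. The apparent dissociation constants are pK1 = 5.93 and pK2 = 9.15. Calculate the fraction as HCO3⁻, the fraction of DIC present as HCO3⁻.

α₁ = 1 / (1 + [H⁺]/K1 + K2/[H⁺]) = 1 / (1 + 10^-2.34 + 10^-0.88)
   = 1 / (1 + 0.0045709 + 0.13183) = 1/1.1364 = 0.8800

α₁ = 0.880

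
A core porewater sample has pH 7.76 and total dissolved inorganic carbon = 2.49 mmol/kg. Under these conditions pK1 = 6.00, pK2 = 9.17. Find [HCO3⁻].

α₁ = 1 / (1 + [H⁺]/K1 + K2/[H⁺]) = 1 / (1 + 10^-1.76 + 10^-1.41)
   = 1 / (1 + 0.017378 + 0.038905) = 1/1.0563 = 0.9467
[HCO3⁻] = α₁ × DIC = 0.9467 × 2.49 = 2.36 mmol/kg

[HCO3⁻] = 2.36 mmol/kg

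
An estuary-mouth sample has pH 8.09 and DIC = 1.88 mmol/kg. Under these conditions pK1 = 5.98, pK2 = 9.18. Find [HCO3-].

α₁ = 1 / (1 + [H⁺]/K1 + K2/[H⁺]) = 1 / (1 + 10^-2.11 + 10^-1.09)
   = 1 / (1 + 0.0077625 + 0.081283) = 1/1.0890 = 0.9182
[HCO3⁻] = α₁ × DIC = 0.9182 × 1.88 = 1.73 mmol/kg

[HCO3⁻] = 1.73 mmol/kg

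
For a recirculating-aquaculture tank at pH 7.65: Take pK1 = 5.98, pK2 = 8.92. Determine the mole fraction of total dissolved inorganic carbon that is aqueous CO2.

α₀ = 0.0199

α₀ = 1 / (1 + K1/[H⁺] + K1K2/[H⁺]²) = 1 / (1 + 10^+1.67 + 10^+0.40)
   = 1 / (1 + 46.774 + 2.5119) = 1/50.285 = 0.01989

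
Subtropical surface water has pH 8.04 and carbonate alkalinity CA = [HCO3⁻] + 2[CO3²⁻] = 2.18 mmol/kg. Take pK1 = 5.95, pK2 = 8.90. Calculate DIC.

CA = [HCO3⁻] + 2[CO3²⁻] = (α₁ + 2α₂)·DIC
At pH 8.04: [H⁺]/K1 = 10^-2.09 = 0.0081283, K2/[H⁺] = 10^-0.86 = 0.13804
α₁ = 1/(1 + 0.0081283 + 0.13804) = 1/1.1462 = 0.8725; α₂ = α₁·K2/[H⁺] = 0.1204
α₁ + 2α₂ = 1.1133
DIC = CA / (α₁ + 2α₂) = 2.18 / 1.1133 = 1.96 mmol/kg

DIC = 1.96 mmol/kg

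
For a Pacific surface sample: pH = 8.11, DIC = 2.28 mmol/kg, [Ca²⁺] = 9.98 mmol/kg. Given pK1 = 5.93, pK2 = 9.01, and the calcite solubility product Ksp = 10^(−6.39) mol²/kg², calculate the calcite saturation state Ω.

Ω = 6.21

α₂ = 1 / (1 + [H⁺]/K2 + [H⁺]²/(K1K2)) = 1 / (1 + 10^+0.90 + 10^-1.28)
   = 1 / (1 + 7.9433 + 0.052481) = 1/8.9958 = 0.1112
[CO3²⁻] = α₂ × DIC = 0.1112 × 2.28 = 0.2535 mmol/kg
Ksp = 10^(−6.39) = 4.074×10^-7
Ω = [Ca²⁺][CO3²⁻]/Ksp = (9.98×10^-3)(2.535×10^-4) / 4.074×10^-7 = 6.21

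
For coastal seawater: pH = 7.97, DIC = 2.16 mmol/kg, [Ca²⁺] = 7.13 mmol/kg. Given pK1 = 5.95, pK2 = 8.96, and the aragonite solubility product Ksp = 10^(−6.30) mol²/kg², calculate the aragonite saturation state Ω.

α₂ = 1 / (1 + [H⁺]/K2 + [H⁺]²/(K1K2)) = 1 / (1 + 10^+0.99 + 10^-1.03)
   = 1 / (1 + 9.7724 + 0.093325) = 1/10.866 = 0.09203
[CO3²⁻] = α₂ × DIC = 0.09203 × 2.16 = 0.1988 mmol/kg
Ksp = 10^(−6.30) = 5.012×10^-7
Ω = [Ca²⁺][CO3²⁻]/Ksp = (7.13×10^-3)(1.988×10^-4) / 5.012×10^-7 = 2.83

Ω = 2.83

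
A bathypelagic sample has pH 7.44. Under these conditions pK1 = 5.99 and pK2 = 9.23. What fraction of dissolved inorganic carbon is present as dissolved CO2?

α₀ = 0.0337

α₀ = 1 / (1 + K1/[H⁺] + K1K2/[H⁺]²) = 1 / (1 + 10^+1.45 + 10^-0.34)
   = 1 / (1 + 28.184 + 0.45709) = 1/29.641 = 0.03374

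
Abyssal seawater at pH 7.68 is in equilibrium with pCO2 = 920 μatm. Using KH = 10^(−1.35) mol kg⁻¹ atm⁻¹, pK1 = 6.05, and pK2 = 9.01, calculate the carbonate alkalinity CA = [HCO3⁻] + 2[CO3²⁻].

[CO2*] = KH · pCO2 = 10^(−1.35) × 920×10^-6 = 4.109×10^-5 mol/kg
α₀ = 1/(1 + K1/[H⁺] + K1K2/[H⁺]²) = 1/(1 + 10^+1.63 + 10^+0.30) = 0.02190
DIC = [CO2*]/α₀ = 4.109×10^-5 / 0.02190 = 1.876 mmol/kg
CA = (α₁ + 2α₂)·DIC = (0.9344 + 2×0.04370) × 1.876 = 1.92 mmol/kg

CA = 1.92 mmol/kg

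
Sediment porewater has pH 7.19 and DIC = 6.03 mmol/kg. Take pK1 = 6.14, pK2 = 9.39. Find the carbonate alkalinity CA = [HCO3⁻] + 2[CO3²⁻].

CA = [HCO3⁻] + 2[CO3²⁻] = (α₁ + 2α₂)·DIC
At pH 7.19: [H⁺]/K1 = 10^-1.05 = 0.089125, K2/[H⁺] = 10^-2.20 = 0.0063096
α₁ = 1/(1 + 0.089125 + 0.0063096) = 1/1.0954 = 0.9129; α₂ = α₁·K2/[H⁺] = 0.005760
α₁ + 2α₂ = 0.9244
CA = 0.9244 × 6.03 = 5.57 mmol/kg

CA = 5.57 mmol/kg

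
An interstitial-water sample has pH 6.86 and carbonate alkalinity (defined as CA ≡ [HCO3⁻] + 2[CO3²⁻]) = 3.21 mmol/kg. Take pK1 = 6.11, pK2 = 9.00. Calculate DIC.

CA = [HCO3⁻] + 2[CO3²⁻] = (α₁ + 2α₂)·DIC
At pH 6.86: [H⁺]/K1 = 10^-0.75 = 0.17783, K2/[H⁺] = 10^-2.14 = 0.0072444
α₁ = 1/(1 + 0.17783 + 0.0072444) = 1/1.1851 = 0.8438; α₂ = α₁·K2/[H⁺] = 0.006113
α₁ + 2α₂ = 0.8561
DIC = CA / (α₁ + 2α₂) = 3.21 / 0.8561 = 3.75 mmol/kg

DIC = 3.75 mmol/kg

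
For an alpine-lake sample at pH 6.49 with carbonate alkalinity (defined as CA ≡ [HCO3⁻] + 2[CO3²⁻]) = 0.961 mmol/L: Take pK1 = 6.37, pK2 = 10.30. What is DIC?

CA = [HCO3⁻] + 2[CO3²⁻] = (α₁ + 2α₂)·DIC
At pH 6.49: [H⁺]/K1 = 10^-0.12 = 0.75858, K2/[H⁺] = 10^-3.81 = 0.00015488
α₁ = 1/(1 + 0.75858 + 0.00015488) = 1/1.7587 = 0.5686; α₂ = α₁·K2/[H⁺] = 8.806×10^-5
α₁ + 2α₂ = 0.5688
DIC = CA / (α₁ + 2α₂) = 0.961 / 0.5688 = 1.69 mmol/L

DIC = 1.69 mmol/L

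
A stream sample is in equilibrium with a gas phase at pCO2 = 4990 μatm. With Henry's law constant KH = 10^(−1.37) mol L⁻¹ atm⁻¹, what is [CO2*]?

KH = 10^(−1.37) = 4.266×10^-2 mol L⁻¹ atm⁻¹
[CO2*] = KH · pCO2 = 4.266×10^-2 × 4990×10^-6 atm = 2.13×10^-4 mol/L

[CO2*] = 213 μmol/L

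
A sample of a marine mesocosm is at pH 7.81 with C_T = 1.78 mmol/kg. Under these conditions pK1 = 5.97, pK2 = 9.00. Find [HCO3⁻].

α₁ = 1 / (1 + [H⁺]/K1 + K2/[H⁺]) = 1 / (1 + 10^-1.84 + 10^-1.19)
   = 1 / (1 + 0.014454 + 0.064565) = 1/1.0790 = 0.9268
[HCO3⁻] = α₁ × DIC = 0.9268 × 1.78 = 1.65 mmol/kg

[HCO3⁻] = 1.65 mmol/kg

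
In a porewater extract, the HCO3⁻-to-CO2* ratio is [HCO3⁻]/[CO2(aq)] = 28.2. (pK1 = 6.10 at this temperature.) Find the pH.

pH = 7.55

From K1 = [H⁺][HCO3⁻]/[CO2(aq)]:  pH = pK1 + log₁₀([HCO3⁻]/[CO2(aq)])
log₁₀(28.2) = +1.450
pH = 6.10 + (+1.450) = 7.55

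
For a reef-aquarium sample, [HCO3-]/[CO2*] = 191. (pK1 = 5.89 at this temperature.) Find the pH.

From K1 = [H⁺][HCO3-]/[CO2*]:  pH = pK1 + log₁₀([HCO3-]/[CO2*])
log₁₀(191) = +2.281
pH = 5.89 + (+2.281) = 8.17

pH = 8.17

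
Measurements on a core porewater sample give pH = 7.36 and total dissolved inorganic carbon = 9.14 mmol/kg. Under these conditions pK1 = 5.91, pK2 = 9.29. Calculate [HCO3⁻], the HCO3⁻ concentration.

α₁ = 1 / (1 + [H⁺]/K1 + K2/[H⁺]) = 1 / (1 + 10^-1.45 + 10^-1.93)
   = 1 / (1 + 0.035481 + 0.011749) = 1/1.0472 = 0.9549
[HCO3⁻] = α₁ × DIC = 0.9549 × 9.14 = 8.73 mmol/kg

[HCO3⁻] = 8.73 mmol/kg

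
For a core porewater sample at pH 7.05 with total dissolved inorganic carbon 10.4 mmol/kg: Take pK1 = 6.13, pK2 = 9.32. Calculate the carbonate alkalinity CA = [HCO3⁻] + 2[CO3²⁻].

CA = 9.34 mmol/kg

CA = [HCO3⁻] + 2[CO3²⁻] = (α₁ + 2α₂)·DIC
At pH 7.05: [H⁺]/K1 = 10^-0.92 = 0.12023, K2/[H⁺] = 10^-2.27 = 0.0053703
α₁ = 1/(1 + 0.12023 + 0.0053703) = 1/1.1256 = 0.8884; α₂ = α₁·K2/[H⁺] = 0.004771
α₁ + 2α₂ = 0.8980
CA = 0.8980 × 10.4 = 9.34 mmol/kg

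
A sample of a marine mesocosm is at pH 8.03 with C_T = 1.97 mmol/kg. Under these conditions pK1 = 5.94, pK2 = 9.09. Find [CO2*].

[CO2*] = 14.6 μmol/kg

α₀ = 1 / (1 + K1/[H⁺] + K1K2/[H⁺]²) = 1 / (1 + 10^+2.09 + 10^+1.03)
   = 1 / (1 + 123.03 + 10.715) = 1/134.74 = 0.007422
[CO2*] = α₀ × DIC = 0.007422 × 1.97 = 0.0146 mmol/kg = 14.6 μmol/kg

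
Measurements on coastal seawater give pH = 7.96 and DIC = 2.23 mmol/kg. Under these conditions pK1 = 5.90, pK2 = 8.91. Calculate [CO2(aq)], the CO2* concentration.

α₀ = 1 / (1 + K1/[H⁺] + K1K2/[H⁺]²) = 1 / (1 + 10^+2.06 + 10^+1.11)
   = 1 / (1 + 114.82 + 12.882) = 1/128.70 = 0.007770
[CO2*] = α₀ × DIC = 0.007770 × 2.23 = 0.0173 mmol/kg = 17.3 μmol/kg

[CO2*] = 17.3 μmol/kg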